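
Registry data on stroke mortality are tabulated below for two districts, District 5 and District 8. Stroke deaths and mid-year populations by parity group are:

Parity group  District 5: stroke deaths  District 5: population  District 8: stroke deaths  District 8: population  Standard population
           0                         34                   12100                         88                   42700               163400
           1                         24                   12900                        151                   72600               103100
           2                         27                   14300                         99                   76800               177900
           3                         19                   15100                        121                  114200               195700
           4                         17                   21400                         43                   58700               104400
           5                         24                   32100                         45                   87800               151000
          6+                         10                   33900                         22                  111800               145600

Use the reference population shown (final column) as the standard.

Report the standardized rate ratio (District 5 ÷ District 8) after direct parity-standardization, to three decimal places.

1.258

Parity-specific rates per 100000 for District 5: 280.99, 186.05, 188.81, 125.83, 79.44, 74.77, 29.50.
For District 8: 206.09, 207.99, 128.91, 105.95, 73.25, 51.25, 19.68.
Standard total = 1041100; weights = 0.1569, 0.0990, 0.1709, 0.1880, 0.1003, 0.1450, 0.1399.
District 5: 0.1569×280.99 + 0.0990×186.05 + 0.1709×188.81 + 0.1880×125.83 + 0.1003×79.44 + 0.1450×74.77 + 0.1399×29.50 = 141.3770 per 100000.
District 8: 0.1569×206.09 + 0.0990×207.99 + 0.1709×128.91 + 0.1880×105.95 + 0.1003×73.25 + 0.1450×51.25 + 0.1399×19.68 = 112.4179 per 100000.
Ratio = 141.3770 ÷ 112.4179 = 1.25760.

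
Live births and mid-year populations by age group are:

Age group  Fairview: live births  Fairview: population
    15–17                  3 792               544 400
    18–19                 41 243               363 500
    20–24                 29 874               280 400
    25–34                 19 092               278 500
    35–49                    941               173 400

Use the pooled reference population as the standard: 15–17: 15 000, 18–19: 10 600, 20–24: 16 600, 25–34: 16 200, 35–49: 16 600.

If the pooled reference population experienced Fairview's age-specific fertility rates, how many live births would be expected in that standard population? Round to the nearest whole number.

4276

Age-specific rates per 1 000 for Fairview: 6.965, 113.461, 106.541, 68.553, 5.427.
Expected live births = Σ (standard pop × age-specific rate ÷ 1 000)
= 15 000×6.965/1 000 + 10 600×113.461/1 000 + 16 600×106.541/1 000 + 16 200×68.553/1 000 + 16 600×5.427/1 000
= 104.48 + 1202.68 + 1768.57 + 1110.56 + 90.08 = 4276.38.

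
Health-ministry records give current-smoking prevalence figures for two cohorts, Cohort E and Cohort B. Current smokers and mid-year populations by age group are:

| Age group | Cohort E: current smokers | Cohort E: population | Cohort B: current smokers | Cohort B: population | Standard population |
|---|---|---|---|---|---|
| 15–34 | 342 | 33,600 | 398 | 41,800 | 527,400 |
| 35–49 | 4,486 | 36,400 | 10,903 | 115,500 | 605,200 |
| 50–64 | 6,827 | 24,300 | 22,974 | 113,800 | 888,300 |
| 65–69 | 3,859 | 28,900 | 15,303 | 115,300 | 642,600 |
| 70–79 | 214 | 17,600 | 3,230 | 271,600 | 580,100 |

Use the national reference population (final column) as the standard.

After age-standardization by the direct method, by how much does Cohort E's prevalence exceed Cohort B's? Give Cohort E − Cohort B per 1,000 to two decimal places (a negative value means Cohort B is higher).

27.35

Age-specific rates per 1,000 for Cohort E: 10.179, 123.242, 280.947, 133.529, 12.159.
For Cohort B: 9.522, 94.398, 201.880, 132.723, 11.892.
Standard total = 3,243,600; weights = 0.1626, 0.1866, 0.2739, 0.1981, 0.1788.
Cohort E: 0.1626×10.179 + 0.1866×123.242 + 0.2739×280.947 + 0.1981×133.529 + 0.1788×12.159 = 130.2190 per 1,000.
Cohort B: 0.1626×9.522 + 0.1866×94.398 + 0.2739×201.880 + 0.1981×132.723 + 0.1788×11.892 = 102.8699 per 1,000.
Difference = 130.2190 − 102.8699 = 27.3491.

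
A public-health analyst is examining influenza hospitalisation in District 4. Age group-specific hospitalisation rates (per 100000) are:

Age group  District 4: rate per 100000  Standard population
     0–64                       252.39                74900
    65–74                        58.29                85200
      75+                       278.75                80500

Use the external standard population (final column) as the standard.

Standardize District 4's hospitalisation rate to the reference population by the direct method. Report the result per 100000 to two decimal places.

192.48

Standard total = 240600; weights = 0.3113, 0.3541, 0.3346.
Standardized rate: 0.3113×252.39 + 0.3541×58.29 + 0.3346×278.75 = 192.4759 per 100000.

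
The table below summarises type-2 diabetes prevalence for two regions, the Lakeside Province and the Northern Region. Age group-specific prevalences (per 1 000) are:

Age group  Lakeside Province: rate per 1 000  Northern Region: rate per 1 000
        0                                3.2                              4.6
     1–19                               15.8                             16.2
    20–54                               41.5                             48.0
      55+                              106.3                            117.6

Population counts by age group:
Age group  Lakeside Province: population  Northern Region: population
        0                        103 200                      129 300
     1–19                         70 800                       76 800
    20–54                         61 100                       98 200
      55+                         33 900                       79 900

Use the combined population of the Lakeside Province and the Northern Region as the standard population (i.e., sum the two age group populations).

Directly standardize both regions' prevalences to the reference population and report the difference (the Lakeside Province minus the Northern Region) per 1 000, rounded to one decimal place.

Combined standard total = 653 200; weights = 0.3559, 0.2260, 0.2439, 0.1742.
The Lakeside Province: 0.3559×3.2 + 0.2260×15.8 + 0.2439×41.5 + 0.1742×106.3 = 33.3496 per 1 000.
The Northern Region: 0.3559×4.6 + 0.2260×16.2 + 0.2439×48.0 + 0.1742×117.6 = 37.4922 per 1 000.
Difference = 33.3496 − 37.4922 = -4.1426.

-4.1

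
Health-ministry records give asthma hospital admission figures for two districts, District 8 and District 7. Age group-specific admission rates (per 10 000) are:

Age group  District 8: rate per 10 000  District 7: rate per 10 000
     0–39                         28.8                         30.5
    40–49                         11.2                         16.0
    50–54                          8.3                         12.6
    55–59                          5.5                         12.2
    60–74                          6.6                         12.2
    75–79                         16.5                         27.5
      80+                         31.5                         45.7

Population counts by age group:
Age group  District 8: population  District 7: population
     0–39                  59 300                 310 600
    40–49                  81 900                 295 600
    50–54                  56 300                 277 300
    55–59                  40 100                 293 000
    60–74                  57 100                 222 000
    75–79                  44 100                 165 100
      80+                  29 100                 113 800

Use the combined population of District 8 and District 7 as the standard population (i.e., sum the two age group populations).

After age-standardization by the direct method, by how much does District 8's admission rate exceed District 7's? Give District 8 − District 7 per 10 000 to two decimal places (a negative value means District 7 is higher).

-5.87

Combined standard total = 2 045 300; weights = 0.1809, 0.1846, 0.1631, 0.1629, 0.1365, 0.1023, 0.0699.
District 8: 0.1809×28.8 + 0.1846×11.2 + 0.1631×8.3 + 0.1629×5.5 + 0.1365×6.6 + 0.1023×16.5 + 0.0699×31.5 = 14.3144 per 10 000.
District 7: 0.1809×30.5 + 0.1846×16.0 + 0.1631×12.6 + 0.1629×12.2 + 0.1365×12.2 + 0.1023×27.5 + 0.0699×45.7 = 20.1817 per 10 000.
Difference = 14.3144 − 20.1817 = -5.8673.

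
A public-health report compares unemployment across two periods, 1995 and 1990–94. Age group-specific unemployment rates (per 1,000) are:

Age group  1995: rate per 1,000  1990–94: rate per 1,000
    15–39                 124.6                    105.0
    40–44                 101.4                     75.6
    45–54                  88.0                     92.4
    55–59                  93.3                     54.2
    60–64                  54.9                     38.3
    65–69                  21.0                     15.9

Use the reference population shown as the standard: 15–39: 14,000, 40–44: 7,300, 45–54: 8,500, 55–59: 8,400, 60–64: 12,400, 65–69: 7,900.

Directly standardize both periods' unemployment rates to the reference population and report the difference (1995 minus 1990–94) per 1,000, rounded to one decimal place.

Standard total = 58,500; weights = 0.2393, 0.1248, 0.1453, 0.1436, 0.2120, 0.1350.
1995: 0.2393×124.6 + 0.1248×101.4 + 0.1453×88.0 + 0.1436×93.3 + 0.2120×54.9 + 0.1350×21.0 = 83.1282 per 1,000.
1990–94: 0.2393×105.0 + 0.1248×75.6 + 0.1453×92.4 + 0.1436×54.2 + 0.2120×38.3 + 0.1350×15.9 = 66.0357 per 1,000.
Difference = 83.1282 − 66.0357 = 17.0925.

17.1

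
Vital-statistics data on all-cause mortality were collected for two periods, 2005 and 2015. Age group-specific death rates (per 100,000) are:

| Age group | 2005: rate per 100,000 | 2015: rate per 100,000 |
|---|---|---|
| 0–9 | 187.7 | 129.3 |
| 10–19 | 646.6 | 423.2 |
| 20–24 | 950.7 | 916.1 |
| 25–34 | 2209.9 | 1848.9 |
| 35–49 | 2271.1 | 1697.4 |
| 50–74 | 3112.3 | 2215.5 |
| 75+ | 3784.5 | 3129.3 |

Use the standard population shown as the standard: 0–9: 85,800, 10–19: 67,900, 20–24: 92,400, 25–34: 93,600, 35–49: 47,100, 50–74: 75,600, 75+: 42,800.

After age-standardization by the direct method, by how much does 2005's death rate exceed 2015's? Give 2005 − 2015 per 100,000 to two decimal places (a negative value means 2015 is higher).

356.35

Standard total = 505,200; weights = 0.1698, 0.1344, 0.1829, 0.1853, 0.0932, 0.1496, 0.0847.
2005: 0.1698×187.7 + 0.1344×646.6 + 0.1829×950.7 + 0.1853×2209.9 + 0.0932×2271.1 + 0.1496×3112.3 + 0.0847×3784.5 = 1700.1889 per 100,000.
2015: 0.1698×129.3 + 0.1344×423.2 + 0.1829×916.1 + 0.1853×1848.9 + 0.0932×1697.4 + 0.1496×2215.5 + 0.0847×3129.3 = 1343.8386 per 100,000.
Difference = 1700.1889 − 1343.8386 = 356.3502.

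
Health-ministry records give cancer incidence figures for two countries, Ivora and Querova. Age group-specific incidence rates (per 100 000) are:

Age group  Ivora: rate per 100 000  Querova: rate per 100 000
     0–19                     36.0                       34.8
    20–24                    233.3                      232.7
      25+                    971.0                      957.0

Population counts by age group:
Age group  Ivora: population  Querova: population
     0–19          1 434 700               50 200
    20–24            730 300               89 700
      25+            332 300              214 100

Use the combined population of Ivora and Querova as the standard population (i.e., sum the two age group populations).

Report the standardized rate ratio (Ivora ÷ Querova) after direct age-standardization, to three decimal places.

Combined standard total = 2 851 300; weights = 0.5208, 0.2876, 0.1916.
Ivora: 0.5208×36.0 + 0.2876×233.3 + 0.1916×971.0 = 271.9170 per 100 000.
Querova: 0.5208×34.8 + 0.2876×232.7 + 0.1916×957.0 = 268.4366 per 100 000.
Ratio = 271.9170 ÷ 268.4366 = 1.01297.

1.013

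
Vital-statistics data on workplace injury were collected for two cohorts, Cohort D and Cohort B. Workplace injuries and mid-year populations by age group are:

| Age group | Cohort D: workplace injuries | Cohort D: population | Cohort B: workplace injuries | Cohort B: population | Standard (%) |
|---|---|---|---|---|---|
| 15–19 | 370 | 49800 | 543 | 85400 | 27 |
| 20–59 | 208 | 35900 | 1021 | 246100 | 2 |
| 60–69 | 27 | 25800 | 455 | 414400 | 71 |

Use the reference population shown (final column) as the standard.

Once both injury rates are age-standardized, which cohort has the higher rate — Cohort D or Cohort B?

Cohort D

Age-specific rates per 10000 for Cohort D: 74.30, 57.94, 10.47.
For Cohort B: 63.58, 41.49, 10.98.
Standard weights: 0.27, 0.02, 0.71.
Cohort D: 0.2700×74.30 + 0.0200×57.94 + 0.7100×10.47 = 28.6492 per 10000.
Cohort B: 0.2700×63.58 + 0.0200×41.49 + 0.7100×10.98 = 25.7928 per 10000.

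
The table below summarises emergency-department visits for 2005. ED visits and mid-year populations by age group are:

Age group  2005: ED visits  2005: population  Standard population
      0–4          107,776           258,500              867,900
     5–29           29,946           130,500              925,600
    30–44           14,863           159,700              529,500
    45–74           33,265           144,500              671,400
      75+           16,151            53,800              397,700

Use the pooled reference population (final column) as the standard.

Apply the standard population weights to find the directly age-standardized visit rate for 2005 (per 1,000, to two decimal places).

Age-specific rates per 1,000 for 2005: 416.928, 229.471, 93.068, 230.208, 300.204.
Standard total = 3,392,100; weights = 0.2559, 0.2729, 0.1561, 0.1979, 0.1172.
Standardized rate: 0.2559×416.928 + 0.2729×229.471 + 0.1561×93.068 + 0.1979×230.208 + 0.1172×300.204 = 264.5804 per 1,000.

264.58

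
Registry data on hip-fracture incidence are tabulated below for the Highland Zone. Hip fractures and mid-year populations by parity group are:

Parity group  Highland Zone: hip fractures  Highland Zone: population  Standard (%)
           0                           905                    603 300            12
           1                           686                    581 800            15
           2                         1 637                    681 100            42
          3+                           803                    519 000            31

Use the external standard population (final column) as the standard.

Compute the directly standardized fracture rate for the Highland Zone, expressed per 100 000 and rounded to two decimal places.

Parity-specific rates per 100 000 for the Highland Zone: 150.01, 117.91, 240.35, 154.72.
Standard weights: 0.12, 0.15, 0.42, 0.31.
Standardized rate: 0.1200×150.01 + 0.1500×117.91 + 0.4200×240.35 + 0.3100×154.72 = 184.5964 per 100 000.

184.60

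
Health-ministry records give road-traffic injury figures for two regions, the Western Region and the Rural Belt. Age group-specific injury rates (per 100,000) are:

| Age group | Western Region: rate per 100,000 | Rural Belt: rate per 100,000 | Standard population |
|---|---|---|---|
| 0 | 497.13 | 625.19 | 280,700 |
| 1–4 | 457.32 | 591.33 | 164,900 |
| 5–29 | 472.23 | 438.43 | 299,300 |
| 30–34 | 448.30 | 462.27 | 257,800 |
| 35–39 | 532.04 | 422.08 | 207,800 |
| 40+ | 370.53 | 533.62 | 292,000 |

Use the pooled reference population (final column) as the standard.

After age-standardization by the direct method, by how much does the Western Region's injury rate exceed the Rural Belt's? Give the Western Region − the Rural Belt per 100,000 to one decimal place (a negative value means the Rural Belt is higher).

-50.8

Standard total = 1,502,500; weights = 0.1868, 0.1098, 0.1992, 0.1716, 0.1383, 0.1943.
The Western Region: 0.1868×497.13 + 0.1098×457.32 + 0.1992×472.23 + 0.1716×448.30 + 0.1383×532.04 + 0.1943×370.53 = 459.6468 per 100,000.
The Rural Belt: 0.1868×625.19 + 0.1098×591.33 + 0.1992×438.43 + 0.1716×462.27 + 0.1383×422.08 + 0.1943×533.62 = 510.4304 per 100,000.
Difference = 459.6468 − 510.4304 = -50.7836.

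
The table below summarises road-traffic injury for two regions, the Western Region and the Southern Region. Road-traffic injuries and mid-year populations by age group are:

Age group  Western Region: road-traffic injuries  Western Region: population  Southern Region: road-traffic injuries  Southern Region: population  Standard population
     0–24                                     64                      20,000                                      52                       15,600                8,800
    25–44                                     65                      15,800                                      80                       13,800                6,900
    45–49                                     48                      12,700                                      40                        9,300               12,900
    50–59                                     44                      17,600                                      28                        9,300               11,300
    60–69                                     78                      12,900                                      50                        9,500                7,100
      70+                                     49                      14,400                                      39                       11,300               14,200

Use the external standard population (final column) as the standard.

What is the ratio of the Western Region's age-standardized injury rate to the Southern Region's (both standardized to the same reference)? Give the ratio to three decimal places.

0.917

Age-specific rates per 100,000 for the Western Region: 320.00, 411.39, 377.95, 250.00, 604.65, 340.28.
For the Southern Region: 333.33, 579.71, 430.11, 301.08, 526.32, 345.13.
Standard total = 61,200; weights = 0.1438, 0.1127, 0.2108, 0.1846, 0.1160, 0.2320.
The Western Region: 0.1438×320.00 + 0.1127×411.39 + 0.2108×377.95 + 0.1846×250.00 + 0.1160×604.65 + 0.2320×340.28 = 367.3230 per 100,000.
The Southern Region: 0.1438×333.33 + 0.1127×579.71 + 0.2108×430.11 + 0.1846×301.08 + 0.1160×526.32 + 0.2320×345.13 = 400.6797 per 100,000.
Ratio = 367.3230 ÷ 400.6797 = 0.91675.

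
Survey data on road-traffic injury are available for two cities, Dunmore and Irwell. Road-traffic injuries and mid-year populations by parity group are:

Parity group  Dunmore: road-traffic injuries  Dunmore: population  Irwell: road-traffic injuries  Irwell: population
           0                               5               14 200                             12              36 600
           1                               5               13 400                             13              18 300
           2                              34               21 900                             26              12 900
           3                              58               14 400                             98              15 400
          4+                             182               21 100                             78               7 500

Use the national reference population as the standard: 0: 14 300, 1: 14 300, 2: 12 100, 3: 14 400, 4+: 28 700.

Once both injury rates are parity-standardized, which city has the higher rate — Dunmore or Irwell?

Irwell

Parity-specific rates per 100 000 for Dunmore: 35.21, 37.31, 155.25, 402.78, 862.56.
For Irwell: 32.79, 71.04, 201.55, 636.36, 1040.00.
Standard total = 83 800; weights = 0.1706, 0.1706, 0.1444, 0.1718, 0.3425.
Dunmore: 0.1706×35.21 + 0.1706×37.31 + 0.1444×155.25 + 0.1718×402.78 + 0.3425×862.56 = 399.4164 per 100 000.
Irwell: 0.1706×32.79 + 0.1706×71.04 + 0.1444×201.55 + 0.1718×636.36 + 0.3425×1040.00 = 512.3520 per 100 000.
The crude rates (334.12 vs 250.28) would put Dunmore higher, but that reflects its parity composition; once standardized to a common parity structure, Irwell has the higher underlying rate.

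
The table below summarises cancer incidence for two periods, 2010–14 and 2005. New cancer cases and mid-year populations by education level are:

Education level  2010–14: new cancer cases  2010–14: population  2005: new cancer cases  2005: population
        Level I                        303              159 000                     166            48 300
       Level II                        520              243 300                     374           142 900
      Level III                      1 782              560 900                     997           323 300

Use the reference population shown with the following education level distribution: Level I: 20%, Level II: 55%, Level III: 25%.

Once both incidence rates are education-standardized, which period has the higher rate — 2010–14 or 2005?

Education-specific rates per 100 000 for 2010–14: 190.57, 213.73, 317.70.
For 2005: 343.69, 261.72, 308.38.
Standard weights: 0.20, 0.55, 0.25.
2010–14: 0.2000×190.57 + 0.5500×213.73 + 0.2500×317.70 = 235.0895 per 100 000.
2005: 0.2000×343.69 + 0.5500×261.72 + 0.2500×308.38 = 289.7795 per 100 000.

2005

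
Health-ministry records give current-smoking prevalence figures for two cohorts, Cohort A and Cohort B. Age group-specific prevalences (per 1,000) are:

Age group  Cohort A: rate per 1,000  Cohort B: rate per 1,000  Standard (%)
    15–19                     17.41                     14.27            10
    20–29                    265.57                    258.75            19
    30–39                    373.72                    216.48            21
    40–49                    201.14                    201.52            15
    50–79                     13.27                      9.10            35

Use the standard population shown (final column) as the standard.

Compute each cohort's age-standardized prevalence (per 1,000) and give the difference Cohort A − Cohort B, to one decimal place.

Standard weights: 0.10, 0.19, 0.21, 0.15, 0.35.
Cohort A: 0.1000×17.41 + 0.1900×265.57 + 0.2100×373.72 + 0.1500×201.14 + 0.3500×13.27 = 165.4960 per 1,000.
Cohort B: 0.1000×14.27 + 0.1900×258.75 + 0.2100×216.48 + 0.1500×201.52 + 0.3500×9.10 = 129.4633 per 1,000.
Difference = 165.4960 − 129.4633 = 36.0327.

36.0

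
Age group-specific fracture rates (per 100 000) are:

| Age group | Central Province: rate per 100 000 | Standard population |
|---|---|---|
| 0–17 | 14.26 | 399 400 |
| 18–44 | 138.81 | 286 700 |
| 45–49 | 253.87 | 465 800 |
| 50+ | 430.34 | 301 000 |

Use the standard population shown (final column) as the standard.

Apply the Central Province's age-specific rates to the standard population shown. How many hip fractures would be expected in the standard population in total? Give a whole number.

Expected hip fractures = Σ (standard pop × age-specific rate ÷ 100 000)
= 399 400×14.26/100 000 + 286 700×138.81/100 000 + 465 800×253.87/100 000 + 301 000×430.34/100 000
= 56.95 + 397.97 + 1182.53 + 1295.32 = 2932.77.

2933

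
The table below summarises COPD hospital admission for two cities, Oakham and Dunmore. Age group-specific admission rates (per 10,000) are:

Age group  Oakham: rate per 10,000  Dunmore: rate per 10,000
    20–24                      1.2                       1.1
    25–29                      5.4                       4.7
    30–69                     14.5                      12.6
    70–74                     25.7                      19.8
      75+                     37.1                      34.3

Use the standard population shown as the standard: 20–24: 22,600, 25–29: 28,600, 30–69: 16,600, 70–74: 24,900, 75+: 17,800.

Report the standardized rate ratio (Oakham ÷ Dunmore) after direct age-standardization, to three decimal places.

Standard total = 110,500; weights = 0.2045, 0.2588, 0.1502, 0.2253, 0.1611.
Oakham: 0.2045×1.2 + 0.2588×5.4 + 0.1502×14.5 + 0.2253×25.7 + 0.1611×37.1 = 15.5889 per 10,000.
Dunmore: 0.2045×1.1 + 0.2588×4.7 + 0.1502×12.6 + 0.2253×19.8 + 0.1611×34.3 = 13.3213 per 10,000.
Ratio = 15.5889 ÷ 13.3213 = 1.17022.

1.170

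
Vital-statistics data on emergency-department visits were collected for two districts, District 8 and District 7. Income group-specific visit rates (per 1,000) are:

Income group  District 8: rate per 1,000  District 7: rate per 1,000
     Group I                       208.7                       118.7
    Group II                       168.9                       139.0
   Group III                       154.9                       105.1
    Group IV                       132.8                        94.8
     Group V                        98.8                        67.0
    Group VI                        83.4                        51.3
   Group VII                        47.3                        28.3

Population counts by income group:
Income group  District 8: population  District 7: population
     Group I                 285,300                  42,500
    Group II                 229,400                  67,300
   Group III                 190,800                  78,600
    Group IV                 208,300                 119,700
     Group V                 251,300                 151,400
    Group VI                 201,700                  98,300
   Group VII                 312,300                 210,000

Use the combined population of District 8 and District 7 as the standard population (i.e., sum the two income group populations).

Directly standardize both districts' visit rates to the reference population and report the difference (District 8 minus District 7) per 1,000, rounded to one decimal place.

Combined standard total = 2,446,900; weights = 0.1340, 0.1213, 0.1101, 0.1340, 0.1646, 0.1226, 0.2135.
District 8: 0.1340×208.7 + 0.1213×168.9 + 0.1101×154.9 + 0.1340×132.8 + 0.1646×98.8 + 0.1226×83.4 + 0.2135×47.3 = 119.8760 per 1,000.
District 7: 0.1340×118.7 + 0.1213×139.0 + 0.1101×105.1 + 0.1340×94.8 + 0.1646×67.0 + 0.1226×51.3 + 0.2135×28.3 = 80.3921 per 1,000.
Difference = 119.8760 − 80.3921 = 39.4838.

39.5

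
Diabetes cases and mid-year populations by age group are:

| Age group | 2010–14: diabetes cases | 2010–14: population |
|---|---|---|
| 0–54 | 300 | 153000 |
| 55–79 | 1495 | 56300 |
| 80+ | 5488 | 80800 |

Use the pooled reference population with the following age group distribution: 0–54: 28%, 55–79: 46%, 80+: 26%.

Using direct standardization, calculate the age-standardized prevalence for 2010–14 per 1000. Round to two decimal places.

30.42

Age-specific rates per 1000 for 2010–14: 1.961, 26.554, 67.921.
Standard weights: 0.28, 0.46, 0.26.
Standardized rate: 0.2800×1.961 + 0.4600×26.554 + 0.2600×67.921 = 30.4233 per 1000.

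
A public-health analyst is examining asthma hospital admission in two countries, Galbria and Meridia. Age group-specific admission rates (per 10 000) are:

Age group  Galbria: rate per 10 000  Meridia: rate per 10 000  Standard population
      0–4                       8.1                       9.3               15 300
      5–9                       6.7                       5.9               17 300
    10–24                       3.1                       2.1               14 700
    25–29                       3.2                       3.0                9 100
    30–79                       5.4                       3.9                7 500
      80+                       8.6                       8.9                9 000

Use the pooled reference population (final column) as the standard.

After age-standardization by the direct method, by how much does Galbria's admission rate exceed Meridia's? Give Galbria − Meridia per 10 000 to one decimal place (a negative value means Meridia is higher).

Standard total = 72 900; weights = 0.2099, 0.2373, 0.2016, 0.1248, 0.1029, 0.1235.
Galbria: 0.2099×8.1 + 0.2373×6.7 + 0.2016×3.1 + 0.1248×3.2 + 0.1029×5.4 + 0.1235×8.6 = 5.9318 per 10 000.
Meridia: 0.2099×9.3 + 0.2373×5.9 + 0.2016×2.1 + 0.1248×3.0 + 0.1029×3.9 + 0.1235×8.9 = 5.6499 per 10 000.
Difference = 5.9318 − 5.6499 = 0.2819.

0.3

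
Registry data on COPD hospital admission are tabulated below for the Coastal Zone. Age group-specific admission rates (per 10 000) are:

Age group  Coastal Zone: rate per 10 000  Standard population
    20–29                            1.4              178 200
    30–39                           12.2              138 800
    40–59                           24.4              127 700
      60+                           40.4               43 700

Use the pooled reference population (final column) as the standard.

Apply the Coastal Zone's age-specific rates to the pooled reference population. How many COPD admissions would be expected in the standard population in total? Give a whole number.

682

Expected COPD admissions = Σ (standard pop × age-specific rate ÷ 10 000)
= 178 200×1.4/10 000 + 138 800×12.2/10 000 + 127 700×24.4/10 000 + 43 700×40.4/10 000
= 24.95 + 169.34 + 311.59 + 176.55 = 682.42.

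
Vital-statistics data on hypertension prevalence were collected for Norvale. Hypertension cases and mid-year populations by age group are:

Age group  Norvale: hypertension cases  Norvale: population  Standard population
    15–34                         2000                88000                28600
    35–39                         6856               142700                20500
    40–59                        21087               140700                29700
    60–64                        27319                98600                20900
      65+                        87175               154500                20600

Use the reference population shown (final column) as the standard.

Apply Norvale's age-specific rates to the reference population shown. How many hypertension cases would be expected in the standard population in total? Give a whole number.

23500

Age-specific rates per 1000 for Norvale: 22.727, 48.045, 149.872, 277.069, 564.239.
Expected hypertension cases = Σ (standard pop × age-specific rate ÷ 1000)
= 28600×22.727/1000 + 20500×48.045/1000 + 29700×149.872/1000 + 20900×277.069/1000 + 20600×564.239/1000
= 650.00 + 984.92 + 4451.20 + 5790.74 + 11623.33 = 23500.19.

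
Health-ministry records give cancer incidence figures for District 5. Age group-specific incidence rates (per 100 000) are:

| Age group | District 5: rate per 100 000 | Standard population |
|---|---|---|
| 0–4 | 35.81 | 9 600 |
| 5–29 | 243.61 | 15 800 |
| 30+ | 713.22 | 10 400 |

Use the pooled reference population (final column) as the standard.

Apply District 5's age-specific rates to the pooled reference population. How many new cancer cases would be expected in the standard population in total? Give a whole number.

116

Expected new cancer cases = Σ (standard pop × age-specific rate ÷ 100 000)
= 9 600×35.81/100 000 + 15 800×243.61/100 000 + 10 400×713.22/100 000
= 3.44 + 38.49 + 74.17 = 116.10.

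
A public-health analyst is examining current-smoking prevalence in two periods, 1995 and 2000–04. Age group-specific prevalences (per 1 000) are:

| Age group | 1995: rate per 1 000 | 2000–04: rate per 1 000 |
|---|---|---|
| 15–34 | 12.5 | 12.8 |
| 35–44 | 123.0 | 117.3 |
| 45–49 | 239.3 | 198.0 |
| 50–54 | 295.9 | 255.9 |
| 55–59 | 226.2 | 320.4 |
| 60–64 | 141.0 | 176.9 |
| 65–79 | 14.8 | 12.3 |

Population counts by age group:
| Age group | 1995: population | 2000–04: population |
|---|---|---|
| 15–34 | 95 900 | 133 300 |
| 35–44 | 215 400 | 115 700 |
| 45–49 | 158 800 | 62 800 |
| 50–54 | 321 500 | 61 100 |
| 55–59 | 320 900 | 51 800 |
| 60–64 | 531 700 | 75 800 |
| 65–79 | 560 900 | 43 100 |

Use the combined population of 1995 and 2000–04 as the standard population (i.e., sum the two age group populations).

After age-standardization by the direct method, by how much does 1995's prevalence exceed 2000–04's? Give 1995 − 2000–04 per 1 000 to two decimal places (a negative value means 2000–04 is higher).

Combined standard total = 2 748 700; weights = 0.0834, 0.1205, 0.0806, 0.1392, 0.1356, 0.2210, 0.2197.
1995: 0.0834×12.5 + 0.1205×123.0 + 0.0806×239.3 + 0.1392×295.9 + 0.1356×226.2 + 0.2210×141.0 + 0.2197×14.8 = 141.4239 per 1 000.
2000–04: 0.0834×12.8 + 0.1205×117.3 + 0.0806×198.0 + 0.1392×255.9 + 0.1356×320.4 + 0.2210×176.9 + 0.2197×12.3 = 152.0228 per 1 000.
Difference = 141.4239 − 152.0228 = -10.5988.

-10.60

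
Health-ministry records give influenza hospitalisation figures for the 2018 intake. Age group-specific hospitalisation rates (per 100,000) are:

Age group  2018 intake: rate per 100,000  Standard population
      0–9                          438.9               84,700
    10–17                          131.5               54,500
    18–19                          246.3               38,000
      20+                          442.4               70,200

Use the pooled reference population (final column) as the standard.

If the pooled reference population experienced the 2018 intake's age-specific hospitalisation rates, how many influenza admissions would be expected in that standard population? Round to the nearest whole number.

Expected influenza admissions = Σ (standard pop × age-specific rate ÷ 100,000)
= 84,700×438.9/100,000 + 54,500×131.5/100,000 + 38,000×246.3/100,000 + 70,200×442.4/100,000
= 371.75 + 71.67 + 93.59 + 310.56 = 847.57.

848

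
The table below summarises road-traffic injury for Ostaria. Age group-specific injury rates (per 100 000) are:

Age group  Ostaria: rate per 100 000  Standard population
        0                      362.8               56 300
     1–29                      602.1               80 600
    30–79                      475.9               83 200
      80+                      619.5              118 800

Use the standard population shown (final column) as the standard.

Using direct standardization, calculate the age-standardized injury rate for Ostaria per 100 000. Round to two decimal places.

537.46

Standard total = 338 900; weights = 0.1661, 0.2378, 0.2455, 0.3505.
Standardized rate: 0.1661×362.8 + 0.2378×602.1 + 0.2455×475.9 + 0.3505×619.5 = 537.4635 per 100 000.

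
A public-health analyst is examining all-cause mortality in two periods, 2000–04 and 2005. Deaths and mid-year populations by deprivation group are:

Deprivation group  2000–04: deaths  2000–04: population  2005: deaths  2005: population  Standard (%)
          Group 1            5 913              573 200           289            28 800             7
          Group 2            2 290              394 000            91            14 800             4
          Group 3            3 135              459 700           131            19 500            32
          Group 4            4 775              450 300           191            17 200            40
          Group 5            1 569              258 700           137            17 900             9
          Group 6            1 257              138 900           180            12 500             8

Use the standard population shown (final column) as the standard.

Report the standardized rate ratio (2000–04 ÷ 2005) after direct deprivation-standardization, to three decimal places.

Deprivation-specific rates per 100 000 for 2000–04: 1031.58, 581.22, 681.97, 1060.40, 606.49, 904.97.
For 2005: 1003.47, 614.86, 671.79, 1110.47, 765.36, 1440.00.
Standard weights: 0.07, 0.04, 0.32, 0.40, 0.09, 0.08.
2000–04: 0.0700×1031.58 + 0.0400×581.22 + 0.3200×681.97 + 0.4000×1060.40 + 0.0900×606.49 + 0.0800×904.97 = 864.8319 per 100 000.
2005: 0.0700×1003.47 + 0.0400×614.86 + 0.3200×671.79 + 0.4000×1110.47 + 0.0900×765.36 + 0.0800×1440.00 = 938.0807 per 100 000.
Ratio = 864.8319 ÷ 938.0807 = 0.92192.

0.922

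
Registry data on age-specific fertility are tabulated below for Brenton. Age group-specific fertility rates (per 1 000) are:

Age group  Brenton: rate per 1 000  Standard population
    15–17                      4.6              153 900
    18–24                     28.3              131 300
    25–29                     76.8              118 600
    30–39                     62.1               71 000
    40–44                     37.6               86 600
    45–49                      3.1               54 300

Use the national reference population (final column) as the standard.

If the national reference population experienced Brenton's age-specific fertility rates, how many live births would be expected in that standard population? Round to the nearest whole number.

Expected live births = Σ (standard pop × age-specific rate ÷ 1 000)
= 153 900×4.6/1 000 + 131 300×28.3/1 000 + 118 600×76.8/1 000 + 71 000×62.1/1 000 + 86 600×37.6/1 000 + 54 300×3.1/1 000
= 707.94 + 3715.79 + 9108.48 + 4409.10 + 3256.16 + 168.33 = 21365.80.

21366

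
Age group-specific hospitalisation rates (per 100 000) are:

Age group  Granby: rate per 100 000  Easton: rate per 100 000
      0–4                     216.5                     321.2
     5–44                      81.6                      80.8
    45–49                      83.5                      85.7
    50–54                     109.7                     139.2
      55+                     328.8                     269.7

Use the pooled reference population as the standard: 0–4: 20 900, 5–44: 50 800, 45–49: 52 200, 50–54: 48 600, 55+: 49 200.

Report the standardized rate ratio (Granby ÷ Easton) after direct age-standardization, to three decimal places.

0.978

Standard total = 221 700; weights = 0.0943, 0.2291, 0.2355, 0.2192, 0.2219.
Granby: 0.0943×216.5 + 0.2291×81.6 + 0.2355×83.5 + 0.2192×109.7 + 0.2219×328.8 = 155.7835 per 100 000.
Easton: 0.0943×321.2 + 0.2291×80.8 + 0.2355×85.7 + 0.2192×139.2 + 0.2219×269.7 = 159.3397 per 100 000.
Ratio = 155.7835 ÷ 159.3397 = 0.97768.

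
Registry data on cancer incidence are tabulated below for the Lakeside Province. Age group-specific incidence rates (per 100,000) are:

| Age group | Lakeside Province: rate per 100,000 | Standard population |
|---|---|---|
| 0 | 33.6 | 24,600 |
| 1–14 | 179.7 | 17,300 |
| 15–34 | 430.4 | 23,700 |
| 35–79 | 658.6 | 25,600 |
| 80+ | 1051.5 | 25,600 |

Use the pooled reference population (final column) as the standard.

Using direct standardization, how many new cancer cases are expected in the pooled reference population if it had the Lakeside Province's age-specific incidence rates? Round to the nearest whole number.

Expected new cancer cases = Σ (standard pop × age-specific rate ÷ 100,000)
= 24,600×33.6/100,000 + 17,300×179.7/100,000 + 23,700×430.4/100,000 + 25,600×658.6/100,000 + 25,600×1051.5/100,000
= 8.27 + 31.09 + 102.00 + 168.60 + 269.18 = 579.14.

579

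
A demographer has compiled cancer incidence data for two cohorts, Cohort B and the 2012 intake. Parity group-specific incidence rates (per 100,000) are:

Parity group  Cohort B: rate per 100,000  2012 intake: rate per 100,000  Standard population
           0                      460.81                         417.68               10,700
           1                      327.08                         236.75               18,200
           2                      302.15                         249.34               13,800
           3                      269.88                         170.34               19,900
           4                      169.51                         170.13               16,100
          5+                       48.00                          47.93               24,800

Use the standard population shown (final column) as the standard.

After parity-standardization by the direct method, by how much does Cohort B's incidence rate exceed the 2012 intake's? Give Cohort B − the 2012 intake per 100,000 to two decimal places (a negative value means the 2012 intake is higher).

46.44

Standard total = 103,500; weights = 0.1034, 0.1758, 0.1333, 0.1923, 0.1556, 0.2396.
Cohort B: 0.1034×460.81 + 0.1758×327.08 + 0.1333×302.15 + 0.1923×269.88 + 0.1556×169.51 + 0.2396×48.00 = 235.2011 per 100,000.
The 2012 intake: 0.1034×417.68 + 0.1758×236.75 + 0.1333×249.34 + 0.1923×170.34 + 0.1556×170.13 + 0.2396×47.93 = 188.7579 per 100,000.
Difference = 235.2011 − 188.7579 = 46.4432.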